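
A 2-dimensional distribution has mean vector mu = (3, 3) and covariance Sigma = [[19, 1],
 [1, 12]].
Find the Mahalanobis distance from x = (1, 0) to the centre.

Step 1 — centre the observation: (x - mu) = (-2, -3).

Step 2 — invert Sigma. det(Sigma) = 19·12 - (1)² = 227.
  Sigma^{-1} = (1/det) · [[d, -b], [-b, a]] = [[0.0529, -0.0044],
 [-0.0044, 0.0837]].

Step 3 — form the quadratic (x - mu)^T · Sigma^{-1} · (x - mu):
  Sigma^{-1} · (x - mu) = (-0.0925, -0.2423).
  (x - mu)^T · [Sigma^{-1} · (x - mu)] = (-2)·(-0.0925) + (-3)·(-0.2423) = 0.9119.

Step 4 — take square root: d = √(0.9119) ≈ 0.9549.

d(x, mu) = √(0.9119) ≈ 0.9549


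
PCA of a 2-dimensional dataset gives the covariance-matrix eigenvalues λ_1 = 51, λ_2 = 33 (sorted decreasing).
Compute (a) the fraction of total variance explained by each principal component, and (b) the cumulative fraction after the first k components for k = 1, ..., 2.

Step 1 — total variance = trace(Sigma) = Σ λ_i = 51 + 33 = 84.

Step 2 — fraction explained by component i = λ_i / Σ λ:
  PC1: 51/84 = 0.6071
  PC2: 33/84 = 0.3929

Step 3 — cumulative fraction after k components = (λ_1 + ... + λ_k) / Σ λ:
  k = 1: 51/84 = 0.6071
  k = 2: (51 + 33)/84 = 84/84 = 1

Summary (fraction, with percent):

explained: PC1 0.6071 (60.71%), PC2 0.3929 (39.29%);  cumulative: 0.6071, 1


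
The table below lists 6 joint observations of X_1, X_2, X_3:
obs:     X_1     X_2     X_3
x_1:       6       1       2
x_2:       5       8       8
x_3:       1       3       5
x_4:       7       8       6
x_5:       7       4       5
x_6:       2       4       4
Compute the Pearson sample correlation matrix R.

Step 1 — column means:
  mean(X_1) = (6 + 5 + 1 + 7 + 7 + 2) / 6 = 28/6 = 4.6667
  mean(X_2) = (1 + 8 + 3 + 8 + 4 + 4) / 6 = 28/6 = 4.6667
  mean(X_3) = (2 + 8 + 5 + 6 + 5 + 4) / 6 = 30/6 = 5

Step 2 — sample variances and covariances s[i,j] = (1/(n-1)) · Σ_k (x_{k,i} - mean_i) · (x_{k,j} - mean_j), with n-1 = 5:
  s[X_1,X_1] = ((1.3333)·(1.3333) + (0.3333)·(0.3333) + (-3.6667)·(-3.6667) + (2.3333)·(2.3333) + (2.3333)·(2.3333) + (-2.6667)·(-2.6667)) / 5 = 33.3333/5 = 6.6667
  s[X_1,X_2] = ((1.3333)·(-3.6667) + (0.3333)·(3.3333) + (-3.6667)·(-1.6667) + (2.3333)·(3.3333) + (2.3333)·(-0.6667) + (-2.6667)·(-0.6667)) / 5 = 10.3333/5 = 2.0667
  s[X_1,X_3] = ((1.3333)·(-3) + (0.3333)·(3) + (-3.6667)·(0) + (2.3333)·(1) + (2.3333)·(0) + (-2.6667)·(-1)) / 5 = 2/5 = 0.4
  s[X_2,X_2] = ((-3.6667)·(-3.6667) + (3.3333)·(3.3333) + (-1.6667)·(-1.6667) + (3.3333)·(3.3333) + (-0.6667)·(-0.6667) + (-0.6667)·(-0.6667)) / 5 = 39.3333/5 = 7.8667
  s[X_2,X_3] = ((-3.6667)·(-3) + (3.3333)·(3) + (-1.6667)·(0) + (3.3333)·(1) + (-0.6667)·(0) + (-0.6667)·(-1)) / 5 = 25/5 = 5
  s[X_3,X_3] = ((-3)·(-3) + (3)·(3) + (0)·(0) + (1)·(1) + (0)·(0) + (-1)·(-1)) / 5 = 20/5 = 4
  Sample standard deviations s_i = √(s[i,i]):
  s(X_1) = √(6.6667) = 2.582
  s(X_2) = √(7.8667) = 2.8048
  s(X_3) = √(4) = 2

Step 3 — r_{ij} = s_{ij} / (s_i · s_j):
  r[X_1,X_1] = 1 (diagonal).
  r[X_1,X_2] = 2.0667 / (2.582 · 2.8048) = 2.0667 / 7.2419 = 0.2854
  r[X_1,X_3] = 0.4 / (2.582 · 2) = 0.4 / 5.164 = 0.0775
  r[X_2,X_2] = 1 (diagonal).
  r[X_2,X_3] = 5 / (2.8048 · 2) = 5 / 5.6095 = 0.8913
  r[X_3,X_3] = 1 (diagonal).

R is symmetric with unit diagonal. Assembling:

R = [[1, 0.2854, 0.0775],
 [0.2854, 1, 0.8913],
 [0.0775, 0.8913, 1]]


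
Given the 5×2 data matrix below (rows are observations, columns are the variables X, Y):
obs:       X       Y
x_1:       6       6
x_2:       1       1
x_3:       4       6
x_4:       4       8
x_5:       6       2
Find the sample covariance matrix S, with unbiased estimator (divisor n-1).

Step 1 — column means:
  mean(X) = (6 + 1 + 4 + 4 + 6) / 5 = 21/5 = 4.2
  mean(Y) = (6 + 1 + 6 + 8 + 2) / 5 = 23/5 = 4.6

Step 2 — sample covariance S[i,j] = (1/(n-1)) · Σ_k (x_{k,i} - mean_i) · (x_{k,j} - mean_j), with n-1 = 4.
  S[X,X] = ((1.8)·(1.8) + (-3.2)·(-3.2) + (-0.2)·(-0.2) + (-0.2)·(-0.2) + (1.8)·(1.8)) / 4 = 16.8/4 = 4.2
  S[X,Y] = ((1.8)·(1.4) + (-3.2)·(-3.6) + (-0.2)·(1.4) + (-0.2)·(3.4) + (1.8)·(-2.6)) / 4 = 8.4/4 = 2.1
  S[Y,Y] = ((1.4)·(1.4) + (-3.6)·(-3.6) + (1.4)·(1.4) + (3.4)·(3.4) + (-2.6)·(-2.6)) / 4 = 35.2/4 = 8.8

S is symmetric (S[j,i] = S[i,j]). Assembling:

S = [[4.2, 2.1],
 [2.1, 8.8]]


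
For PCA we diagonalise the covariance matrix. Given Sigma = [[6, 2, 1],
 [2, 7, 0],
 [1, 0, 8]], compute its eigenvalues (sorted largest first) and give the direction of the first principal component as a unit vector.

Step 1 — characteristic polynomial p(λ) = det(λI - Sigma) = λ³ - tr·λ² + c_1·λ - det, where tr = trace, c_1 = sum of the principal 2×2 minors, det = det(Sigma):
  tr = 6 + 7 + 8 = 21,
  c_1 = (6·7 - (2)²) + (6·8 - (1)²) + (7·8 - (0)²) = 38 + 47 + 56 = 141,
  det = 6·(7·8 - (0)²) - (2)·((2)·8 - (0)·(1)) + (1)·((2)·(0) - 7·(1)) = 6·(56) - (2)·(16) + (1)·(-7) = 297.
  So p(λ) = λ³ - 21λ² + 141λ - 297.
Step 2 — look for an integer root (rational root theorem: any rational root is an integer divisor of 297). Testing λ = 9:
  p(9) = 729 - 1701 + 1269 - 297 = 0  ✓
  Dividing out (λ - 9): p(λ) = (λ - 9)(λ² - 12λ + 33).
Step 3 — remaining eigenvalues from the quadratic λ² - 12λ + 33 = 0:
  Δ = 12² - 4·33 = 144 - 132 = 12,  λ = (12 ± √12)/2 = (12 ± 3.4641)/2 ≈ 7.7321 or 4.2679.
  Sorted: λ_1 = 9,  λ_2 = 7.7321,  λ_3 = 4.2679  (check: sum = 21 = tr ✓).

Step 4 — unit eigenvector for λ_1 = 9: v spans the null space of (Sigma - λ_1 I), whose rows are
  r_1 = (-3, 2, 1),  r_2 = (2, -2, 0),  r_3 = (1, 0, -1).
  v is orthogonal to every row, so take v ∝ r_1 × r_2 = ((2)·(0) - (1)·(-2), (1)·(2) - (-3)·(0), (-3)·(-2) - (2)·(2)) = (2, 2, 2).
  Rescale (divide by 2): u = (1, 1, 1).
  ||u|| = √((1)² + (1)² + (1)²) = √(3) ≈ 1.7321,  v_1 = u/||u|| ≈ (0.5774, 0.5774, 0.5774) (||v_1|| = 1).

λ_1 = 9,  λ_2 = 7.7321,  λ_3 = 4.2679;  v_1 ≈ (0.5774, 0.5774, 0.5774)


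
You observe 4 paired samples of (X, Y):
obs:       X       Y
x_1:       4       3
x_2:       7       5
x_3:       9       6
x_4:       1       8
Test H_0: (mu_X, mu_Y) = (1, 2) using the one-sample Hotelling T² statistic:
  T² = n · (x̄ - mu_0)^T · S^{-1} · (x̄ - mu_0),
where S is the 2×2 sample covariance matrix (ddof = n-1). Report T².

Step 1 — sample mean vector:
  mean(X) = (4 + 7 + 9 + 1) / 4 = 21/4 = 5.25
  mean(Y) = (3 + 5 + 6 + 8) / 4 = 22/4 = 5.5
  x̄ = (5.25, 5.5),  deviation x̄ - mu_0 = (5.25, 5.5) - (1, 2) = (4.25, 3.5).

Step 2 — sample covariance matrix, S[i,j] = (1/(n-1)) · Σ_k (x_{k,i} - mean_i) · (x_{k,j} - mean_j), divisor n-1 = 3:
  S[X,X] = ((-1.25)·(-1.25) + (1.75)·(1.75) + (3.75)·(3.75) + (-4.25)·(-4.25)) / 3 = 36.75/3 = 12.25
  S[X,Y] = ((-1.25)·(-2.5) + (1.75)·(-0.5) + (3.75)·(0.5) + (-4.25)·(2.5)) / 3 = -6.5/3 = -2.1667
  S[Y,Y] = ((-2.5)·(-2.5) + (-0.5)·(-0.5) + (0.5)·(0.5) + (2.5)·(2.5)) / 3 = 13/3 = 4.3333
  S = [[12.25, -2.1667],
 [-2.1667, 4.3333]].

Step 3 — invert S. det(S) = 12.25·4.3333 - (-2.1667)² = 48.3889.
  S^{-1} = (1/det) · [[d, -b], [-b, a]] = [[0.0896, 0.0448],
 [0.0448, 0.2532]].

Step 4 — quadratic form (x̄ - mu_0)^T · S^{-1} · (x̄ - mu_0):
  S^{-1} · (x̄ - mu_0) = (0.5373, 1.0763),
  (x̄ - mu_0)^T · [...] = (4.25)·(0.5373) + (3.5)·(1.0763) = 6.0508.

Step 5 — scale by n: T² = 4 · 6.0508 = 24.2032.

T² ≈ 24.2032


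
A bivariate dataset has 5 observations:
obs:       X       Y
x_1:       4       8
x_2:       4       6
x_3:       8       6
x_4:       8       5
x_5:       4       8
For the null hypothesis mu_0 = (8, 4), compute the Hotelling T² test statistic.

Step 1 — sample mean vector:
  mean(X) = (4 + 4 + 8 + 8 + 4) / 5 = 28/5 = 5.6
  mean(Y) = (8 + 6 + 6 + 5 + 8) / 5 = 33/5 = 6.6
  x̄ = (5.6, 6.6),  deviation x̄ - mu_0 = (5.6, 6.6) - (8, 4) = (-2.4, 2.6).

Step 2 — sample covariance matrix, S[i,j] = (1/(n-1)) · Σ_k (x_{k,i} - mean_i) · (x_{k,j} - mean_j), divisor n-1 = 4:
  S[X,X] = ((-1.6)·(-1.6) + (-1.6)·(-1.6) + (2.4)·(2.4) + (2.4)·(2.4) + (-1.6)·(-1.6)) / 4 = 19.2/4 = 4.8
  S[X,Y] = ((-1.6)·(1.4) + (-1.6)·(-0.6) + (2.4)·(-0.6) + (2.4)·(-1.6) + (-1.6)·(1.4)) / 4 = -8.8/4 = -2.2
  S[Y,Y] = ((1.4)·(1.4) + (-0.6)·(-0.6) + (-0.6)·(-0.6) + (-1.6)·(-1.6) + (1.4)·(1.4)) / 4 = 7.2/4 = 1.8
  S = [[4.8, -2.2],
 [-2.2, 1.8]].

Step 3 — invert S. det(S) = 4.8·1.8 - (-2.2)² = 3.8.
  S^{-1} = (1/det) · [[d, -b], [-b, a]] = [[0.4737, 0.5789],
 [0.5789, 1.2632]].

Step 4 — quadratic form (x̄ - mu_0)^T · S^{-1} · (x̄ - mu_0):
  S^{-1} · (x̄ - mu_0) = (0.3684, 1.8947),
  (x̄ - mu_0)^T · [...] = (-2.4)·(0.3684) + (2.6)·(1.8947) = 4.0421.

Step 5 — scale by n: T² = 5 · 4.0421 = 20.2105.

T² ≈ 20.2105


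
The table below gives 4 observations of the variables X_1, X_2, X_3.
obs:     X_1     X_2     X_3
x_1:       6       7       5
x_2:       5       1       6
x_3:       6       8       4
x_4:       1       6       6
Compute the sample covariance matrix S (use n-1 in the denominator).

Step 1 — column means:
  mean(X_1) = (6 + 5 + 6 + 1) / 4 = 18/4 = 4.5
  mean(X_2) = (7 + 1 + 8 + 6) / 4 = 22/4 = 5.5
  mean(X_3) = (5 + 6 + 4 + 6) / 4 = 21/4 = 5.25

Step 2 — sample covariance S[i,j] = (1/(n-1)) · Σ_k (x_{k,i} - mean_i) · (x_{k,j} - mean_j), with n-1 = 3.
  S[X_1,X_1] = ((1.5)·(1.5) + (0.5)·(0.5) + (1.5)·(1.5) + (-3.5)·(-3.5)) / 3 = 17/3 = 5.6667
  S[X_1,X_2] = ((1.5)·(1.5) + (0.5)·(-4.5) + (1.5)·(2.5) + (-3.5)·(0.5)) / 3 = 2/3 = 0.6667
  S[X_1,X_3] = ((1.5)·(-0.25) + (0.5)·(0.75) + (1.5)·(-1.25) + (-3.5)·(0.75)) / 3 = -4.5/3 = -1.5
  S[X_2,X_2] = ((1.5)·(1.5) + (-4.5)·(-4.5) + (2.5)·(2.5) + (0.5)·(0.5)) / 3 = 29/3 = 9.6667
  S[X_2,X_3] = ((1.5)·(-0.25) + (-4.5)·(0.75) + (2.5)·(-1.25) + (0.5)·(0.75)) / 3 = -6.5/3 = -2.1667
  S[X_3,X_3] = ((-0.25)·(-0.25) + (0.75)·(0.75) + (-1.25)·(-1.25) + (0.75)·(0.75)) / 3 = 2.75/3 = 0.9167

S is symmetric (S[j,i] = S[i,j]). Assembling:

S = [[5.6667, 0.6667, -1.5],
 [0.6667, 9.6667, -2.1667],
 [-1.5, -2.1667, 0.9167]]


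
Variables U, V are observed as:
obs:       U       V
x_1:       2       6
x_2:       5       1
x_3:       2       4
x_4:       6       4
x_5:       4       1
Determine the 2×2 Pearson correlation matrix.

Step 1 — column means:
  mean(U) = (2 + 5 + 2 + 6 + 4) / 5 = 19/5 = 3.8
  mean(V) = (6 + 1 + 4 + 4 + 1) / 5 = 16/5 = 3.2

Step 2 — sample variances and covariances s[i,j] = (1/(n-1)) · Σ_k (x_{k,i} - mean_i) · (x_{k,j} - mean_j), with n-1 = 4:
  s[U,U] = ((-1.8)·(-1.8) + (1.2)·(1.2) + (-1.8)·(-1.8) + (2.2)·(2.2) + (0.2)·(0.2)) / 4 = 12.8/4 = 3.2
  s[U,V] = ((-1.8)·(2.8) + (1.2)·(-2.2) + (-1.8)·(0.8) + (2.2)·(0.8) + (0.2)·(-2.2)) / 4 = -7.8/4 = -1.95
  s[V,V] = ((2.8)·(2.8) + (-2.2)·(-2.2) + (0.8)·(0.8) + (0.8)·(0.8) + (-2.2)·(-2.2)) / 4 = 18.8/4 = 4.7
  Sample standard deviations s_i = √(s[i,i]):
  s(U) = √(3.2) = 1.7889
  s(V) = √(4.7) = 2.1679

Step 3 — r_{ij} = s_{ij} / (s_i · s_j):
  r[U,U] = 1 (diagonal).
  r[U,V] = -1.95 / (1.7889 · 2.1679) = -1.95 / 3.8781 = -0.5028
  r[V,V] = 1 (diagonal).

R is symmetric with unit diagonal. Assembling:

R = [[1, -0.5028],
 [-0.5028, 1]]


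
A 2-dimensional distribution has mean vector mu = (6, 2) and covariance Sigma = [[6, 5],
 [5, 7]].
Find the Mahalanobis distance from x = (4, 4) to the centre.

Step 1 — centre the observation: (x - mu) = (-2, 2).

Step 2 — invert Sigma. det(Sigma) = 6·7 - (5)² = 17.
  Sigma^{-1} = (1/det) · [[d, -b], [-b, a]] = [[0.4118, -0.2941],
 [-0.2941, 0.3529]].

Step 3 — form the quadratic (x - mu)^T · Sigma^{-1} · (x - mu):
  Sigma^{-1} · (x - mu) = (-1.4118, 1.2941).
  (x - mu)^T · [Sigma^{-1} · (x - mu)] = (-2)·(-1.4118) + (2)·(1.2941) = 5.4118.

Step 4 — take square root: d = √(5.4118) ≈ 2.3263.

d(x, mu) = √(5.4118) ≈ 2.3263


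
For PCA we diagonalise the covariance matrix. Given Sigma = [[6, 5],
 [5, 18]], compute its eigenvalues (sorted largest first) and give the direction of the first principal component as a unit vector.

Step 1 — characteristic polynomial of 2×2 Sigma:
  det(Sigma - λI) = λ² - trace · λ + det = 0.
  trace = 6 + 18 = 24, det = 6·18 - (5)² = 83.
Step 2 — discriminant:
  Δ = trace² - 4·det = 576 - 332 = 244.
Step 3 — eigenvalues:
  λ = (trace ± √Δ)/2 = (24 ± 15.6205)/2,
  λ_1 = 19.8102,  λ_2 = 4.1898.

Step 4 — unit eigenvector for λ_1: solve (Sigma - λ_1 I)v = 0. First row:
  (6 - 19.8102)·v_x + (5)·v_y = 0, i.e. (-13.8102)·v_x + (5)·v_y = 0,
  so v ∝ (b, λ_1 - a) = (5, 13.8102) = u.
  ||u|| = √((5)² + (13.8102)²) = √(215.723) ≈ 14.6875,
  v_1 = u/||u|| ≈ (0.3404, 0.9403) (||v_1|| = 1).

λ_1 = 19.8102,  λ_2 = 4.1898;  v_1 ≈ (0.3404, 0.9403)


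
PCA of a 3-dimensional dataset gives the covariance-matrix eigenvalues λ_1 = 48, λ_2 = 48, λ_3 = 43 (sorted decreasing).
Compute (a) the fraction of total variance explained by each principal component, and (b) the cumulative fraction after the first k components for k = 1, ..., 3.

Step 1 — total variance = trace(Sigma) = Σ λ_i = 48 + 48 + 43 = 139.

Step 2 — fraction explained by component i = λ_i / Σ λ:
  PC1: 48/139 = 0.3453
  PC2: 48/139 = 0.3453
  PC3: 43/139 = 0.3094

Step 3 — cumulative fraction after k components = (λ_1 + ... + λ_k) / Σ λ:
  k = 1: 48/139 = 0.3453
  k = 2: (48 + 48)/139 = 96/139 = 0.6906
  k = 3: (48 + 48 + 43)/139 = 139/139 = 1

Summary (fraction, with percent):

explained: PC1 0.3453 (34.53%), PC2 0.3453 (34.53%), PC3 0.3094 (30.94%);  cumulative: 0.3453, 0.6906, 1


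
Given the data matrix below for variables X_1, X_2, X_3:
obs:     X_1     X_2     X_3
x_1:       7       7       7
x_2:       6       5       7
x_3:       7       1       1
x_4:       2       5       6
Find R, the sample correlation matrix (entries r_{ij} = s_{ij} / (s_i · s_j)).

Step 1 — column means:
  mean(X_1) = (7 + 6 + 7 + 2) / 4 = 22/4 = 5.5
  mean(X_2) = (7 + 5 + 1 + 5) / 4 = 18/4 = 4.5
  mean(X_3) = (7 + 7 + 1 + 6) / 4 = 21/4 = 5.25

Step 2 — sample variances and covariances s[i,j] = (1/(n-1)) · Σ_k (x_{k,i} - mean_i) · (x_{k,j} - mean_j), with n-1 = 3:
  s[X_1,X_1] = ((1.5)·(1.5) + (0.5)·(0.5) + (1.5)·(1.5) + (-3.5)·(-3.5)) / 3 = 17/3 = 5.6667
  s[X_1,X_2] = ((1.5)·(2.5) + (0.5)·(0.5) + (1.5)·(-3.5) + (-3.5)·(0.5)) / 3 = -3/3 = -1
  s[X_1,X_3] = ((1.5)·(1.75) + (0.5)·(1.75) + (1.5)·(-4.25) + (-3.5)·(0.75)) / 3 = -5.5/3 = -1.8333
  s[X_2,X_2] = ((2.5)·(2.5) + (0.5)·(0.5) + (-3.5)·(-3.5) + (0.5)·(0.5)) / 3 = 19/3 = 6.3333
  s[X_2,X_3] = ((2.5)·(1.75) + (0.5)·(1.75) + (-3.5)·(-4.25) + (0.5)·(0.75)) / 3 = 20.5/3 = 6.8333
  s[X_3,X_3] = ((1.75)·(1.75) + (1.75)·(1.75) + (-4.25)·(-4.25) + (0.75)·(0.75)) / 3 = 24.75/3 = 8.25
  Sample standard deviations s_i = √(s[i,i]):
  s(X_1) = √(5.6667) = 2.3805
  s(X_2) = √(6.3333) = 2.5166
  s(X_3) = √(8.25) = 2.8723

Step 3 — r_{ij} = s_{ij} / (s_i · s_j):
  r[X_1,X_1] = 1 (diagonal).
  r[X_1,X_2] = -1 / (2.3805 · 2.5166) = -1 / 5.9907 = -0.1669
  r[X_1,X_3] = -1.8333 / (2.3805 · 2.8723) = -1.8333 / 6.8374 = -0.2681
  r[X_2,X_2] = 1 (diagonal).
  r[X_2,X_3] = 6.8333 / (2.5166 · 2.8723) = 6.8333 / 7.2284 = 0.9453
  r[X_3,X_3] = 1 (diagonal).

R is symmetric with unit diagonal. Assembling:

R = [[1, -0.1669, -0.2681],
 [-0.1669, 1, 0.9453],
 [-0.2681, 0.9453, 1]]


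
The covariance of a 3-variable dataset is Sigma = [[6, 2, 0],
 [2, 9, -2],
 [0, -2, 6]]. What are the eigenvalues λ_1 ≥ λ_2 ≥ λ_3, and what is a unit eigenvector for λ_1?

Step 1 — characteristic polynomial p(λ) = det(λI - Sigma) = λ³ - tr·λ² + c_1·λ - det, where tr = trace, c_1 = sum of the principal 2×2 minors, det = det(Sigma):
  tr = 6 + 9 + 6 = 21,
  c_1 = (6·9 - (2)²) + (6·6 - (0)²) + (9·6 - (-2)²) = 50 + 36 + 50 = 136,
  det = 6·(9·6 - (-2)²) - (2)·((2)·6 - (-2)·(0)) + (0)·((2)·(-2) - 9·(0)) = 6·(50) - (2)·(12) + (0)·(-4) = 276.
  So p(λ) = λ³ - 21λ² + 136λ - 276.
Step 2 — look for an integer root (rational root theorem: any rational root is an integer divisor of 276). Testing λ = 6:
  p(6) = 216 - 756 + 816 - 276 = 0  ✓
  Dividing out (λ - 6): p(λ) = (λ - 6)(λ² - 15λ + 46).
Step 3 — remaining eigenvalues from the quadratic λ² - 15λ + 46 = 0:
  Δ = 15² - 4·46 = 225 - 184 = 41,  λ = (15 ± √41)/2 = (15 ± 6.4031)/2 ≈ 10.7016 or 4.2984.
  Sorted: λ_1 = 10.7016,  λ_2 = 6,  λ_3 = 4.2984  (check: sum = 21 = tr ✓).

Step 4 — unit eigenvector for λ_1 ≈ 10.7016: v spans the null space of (Sigma - λ_1 I), whose rows are
  r_1 = (-4.7016, 2, 0),  r_2 = (2, -1.7016, -2),  r_3 = (0, -2, -4.7016).
  v is orthogonal to every row, so take v ∝ r_1 × r_2 = ((2)·(-2) - (0)·(-1.7016), (0)·(2) - (-4.7016)·(-2), (-4.7016)·(-1.7016) - (2)·(2)) ≈ (-4, -9.4031, 4).
  Rescale (multiply by -1 so the first nonzero entry is positive): u = (4, 9.4031, -4).
  ||u|| = √((4)² + (9.4031)² + (-4)²) = √(120.4187) ≈ 10.9735,  v_1 = u/||u|| ≈ (0.3645, 0.8569, -0.3645) (||v_1|| = 1).

λ_1 = 10.7016,  λ_2 = 6,  λ_3 = 4.2984;  v_1 ≈ (0.3645, 0.8569, -0.3645)


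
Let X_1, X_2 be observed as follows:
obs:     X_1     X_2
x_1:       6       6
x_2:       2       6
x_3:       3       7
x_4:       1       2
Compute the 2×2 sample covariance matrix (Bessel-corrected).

Step 1 — column means:
  mean(X_1) = (6 + 2 + 3 + 1) / 4 = 12/4 = 3
  mean(X_2) = (6 + 6 + 7 + 2) / 4 = 21/4 = 5.25

Step 2 — sample covariance S[i,j] = (1/(n-1)) · Σ_k (x_{k,i} - mean_i) · (x_{k,j} - mean_j), with n-1 = 3.
  S[X_1,X_1] = ((3)·(3) + (-1)·(-1) + (0)·(0) + (-2)·(-2)) / 3 = 14/3 = 4.6667
  S[X_1,X_2] = ((3)·(0.75) + (-1)·(0.75) + (0)·(1.75) + (-2)·(-3.25)) / 3 = 8/3 = 2.6667
  S[X_2,X_2] = ((0.75)·(0.75) + (0.75)·(0.75) + (1.75)·(1.75) + (-3.25)·(-3.25)) / 3 = 14.75/3 = 4.9167

S is symmetric (S[j,i] = S[i,j]). Assembling:

S = [[4.6667, 2.6667],
 [2.6667, 4.9167]]


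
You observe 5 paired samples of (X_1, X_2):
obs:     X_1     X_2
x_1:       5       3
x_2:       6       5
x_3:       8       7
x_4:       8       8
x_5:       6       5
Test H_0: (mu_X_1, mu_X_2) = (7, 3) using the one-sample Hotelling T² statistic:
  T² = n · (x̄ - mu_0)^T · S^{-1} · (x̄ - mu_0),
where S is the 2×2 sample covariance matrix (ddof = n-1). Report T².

Step 1 — sample mean vector:
  mean(X_1) = (5 + 6 + 8 + 8 + 6) / 5 = 33/5 = 6.6
  mean(X_2) = (3 + 5 + 7 + 8 + 5) / 5 = 28/5 = 5.6
  x̄ = (6.6, 5.6),  deviation x̄ - mu_0 = (6.6, 5.6) - (7, 3) = (-0.4, 2.6).

Step 2 — sample covariance matrix, S[i,j] = (1/(n-1)) · Σ_k (x_{k,i} - mean_i) · (x_{k,j} - mean_j), divisor n-1 = 4:
  S[X_1,X_1] = ((-1.6)·(-1.6) + (-0.6)·(-0.6) + (1.4)·(1.4) + (1.4)·(1.4) + (-0.6)·(-0.6)) / 4 = 7.2/4 = 1.8
  S[X_1,X_2] = ((-1.6)·(-2.6) + (-0.6)·(-0.6) + (1.4)·(1.4) + (1.4)·(2.4) + (-0.6)·(-0.6)) / 4 = 10.2/4 = 2.55
  S[X_2,X_2] = ((-2.6)·(-2.6) + (-0.6)·(-0.6) + (1.4)·(1.4) + (2.4)·(2.4) + (-0.6)·(-0.6)) / 4 = 15.2/4 = 3.8
  S = [[1.8, 2.55],
 [2.55, 3.8]].

Step 3 — invert S. det(S) = 1.8·3.8 - (2.55)² = 0.3375.
  S^{-1} = (1/det) · [[d, -b], [-b, a]] = [[11.2593, -7.5556],
 [-7.5556, 5.3333]].

Step 4 — quadratic form (x̄ - mu_0)^T · S^{-1} · (x̄ - mu_0):
  S^{-1} · (x̄ - mu_0) = (-24.1481, 16.8889),
  (x̄ - mu_0)^T · [...] = (-0.4)·(-24.1481) + (2.6)·(16.8889) = 53.5704.

Step 5 — scale by n: T² = 5 · 53.5704 = 267.8519.

T² ≈ 267.8519


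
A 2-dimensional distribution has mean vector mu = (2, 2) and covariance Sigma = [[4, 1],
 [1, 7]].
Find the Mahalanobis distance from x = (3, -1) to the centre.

Step 1 — centre the observation: (x - mu) = (1, -3).

Step 2 — invert Sigma. det(Sigma) = 4·7 - (1)² = 27.
  Sigma^{-1} = (1/det) · [[d, -b], [-b, a]] = [[0.2593, -0.037],
 [-0.037, 0.1481]].

Step 3 — form the quadratic (x - mu)^T · Sigma^{-1} · (x - mu):
  Sigma^{-1} · (x - mu) = (0.3704, -0.4815).
  (x - mu)^T · [Sigma^{-1} · (x - mu)] = (1)·(0.3704) + (-3)·(-0.4815) = 1.8148.

Step 4 — take square root: d = √(1.8148) ≈ 1.3472.

d(x, mu) = √(1.8148) ≈ 1.3472


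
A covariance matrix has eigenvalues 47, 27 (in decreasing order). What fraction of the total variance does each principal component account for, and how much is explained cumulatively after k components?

Step 1 — total variance = trace(Sigma) = Σ λ_i = 47 + 27 = 74.

Step 2 — fraction explained by component i = λ_i / Σ λ:
  PC1: 47/74 = 0.6351
  PC2: 27/74 = 0.3649

Step 3 — cumulative fraction after k components = (λ_1 + ... + λ_k) / Σ λ:
  k = 1: 47/74 = 0.6351
  k = 2: (47 + 27)/74 = 74/74 = 1

Summary (fraction, with percent):

explained: PC1 0.6351 (63.51%), PC2 0.3649 (36.49%);  cumulative: 0.6351, 1


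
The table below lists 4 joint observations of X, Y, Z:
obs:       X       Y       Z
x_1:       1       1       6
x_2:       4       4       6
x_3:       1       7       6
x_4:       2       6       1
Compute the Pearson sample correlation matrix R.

Step 1 — column means:
  mean(X) = (1 + 4 + 1 + 2) / 4 = 8/4 = 2
  mean(Y) = (1 + 4 + 7 + 6) / 4 = 18/4 = 4.5
  mean(Z) = (6 + 6 + 6 + 1) / 4 = 19/4 = 4.75

Step 2 — sample variances and covariances s[i,j] = (1/(n-1)) · Σ_k (x_{k,i} - mean_i) · (x_{k,j} - mean_j), with n-1 = 3:
  s[X,X] = ((-1)·(-1) + (2)·(2) + (-1)·(-1) + (0)·(0)) / 3 = 6/3 = 2
  s[X,Y] = ((-1)·(-3.5) + (2)·(-0.5) + (-1)·(2.5) + (0)·(1.5)) / 3 = 0/3 = 0
  s[X,Z] = ((-1)·(1.25) + (2)·(1.25) + (-1)·(1.25) + (0)·(-3.75)) / 3 = 0/3 = 0
  s[Y,Y] = ((-3.5)·(-3.5) + (-0.5)·(-0.5) + (2.5)·(2.5) + (1.5)·(1.5)) / 3 = 21/3 = 7
  s[Y,Z] = ((-3.5)·(1.25) + (-0.5)·(1.25) + (2.5)·(1.25) + (1.5)·(-3.75)) / 3 = -7.5/3 = -2.5
  s[Z,Z] = ((1.25)·(1.25) + (1.25)·(1.25) + (1.25)·(1.25) + (-3.75)·(-3.75)) / 3 = 18.75/3 = 6.25
  Sample standard deviations s_i = √(s[i,i]):
  s(X) = √(2) = 1.4142
  s(Y) = √(7) = 2.6458
  s(Z) = √(6.25) = 2.5

Step 3 — r_{ij} = s_{ij} / (s_i · s_j):
  r[X,X] = 1 (diagonal).
  r[X,Y] = 0 / (1.4142 · 2.6458) = 0 / 3.7417 = 0
  r[X,Z] = 0 / (1.4142 · 2.5) = 0 / 3.5355 = 0
  r[Y,Y] = 1 (diagonal).
  r[Y,Z] = -2.5 / (2.6458 · 2.5) = -2.5 / 6.6144 = -0.378
  r[Z,Z] = 1 (diagonal).

R is symmetric with unit diagonal. Assembling:

R = [[1, 0, 0],
 [0, 1, -0.378],
 [0, -0.378, 1]]


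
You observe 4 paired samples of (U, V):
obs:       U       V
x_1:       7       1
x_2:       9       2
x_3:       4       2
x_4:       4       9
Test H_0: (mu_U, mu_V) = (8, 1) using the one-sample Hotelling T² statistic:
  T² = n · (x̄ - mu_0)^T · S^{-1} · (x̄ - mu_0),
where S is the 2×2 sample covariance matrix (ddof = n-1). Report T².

Step 1 — sample mean vector:
  mean(U) = (7 + 9 + 4 + 4) / 4 = 24/4 = 6
  mean(V) = (1 + 2 + 2 + 9) / 4 = 14/4 = 3.5
  x̄ = (6, 3.5),  deviation x̄ - mu_0 = (6, 3.5) - (8, 1) = (-2, 2.5).

Step 2 — sample covariance matrix, S[i,j] = (1/(n-1)) · Σ_k (x_{k,i} - mean_i) · (x_{k,j} - mean_j), divisor n-1 = 3:
  S[U,U] = ((1)·(1) + (3)·(3) + (-2)·(-2) + (-2)·(-2)) / 3 = 18/3 = 6
  S[U,V] = ((1)·(-2.5) + (3)·(-1.5) + (-2)·(-1.5) + (-2)·(5.5)) / 3 = -15/3 = -5
  S[V,V] = ((-2.5)·(-2.5) + (-1.5)·(-1.5) + (-1.5)·(-1.5) + (5.5)·(5.5)) / 3 = 41/3 = 13.6667
  S = [[6, -5],
 [-5, 13.6667]].

Step 3 — invert S. det(S) = 6·13.6667 - (-5)² = 57.
  S^{-1} = (1/det) · [[d, -b], [-b, a]] = [[0.2398, 0.0877],
 [0.0877, 0.1053]].

Step 4 — quadratic form (x̄ - mu_0)^T · S^{-1} · (x̄ - mu_0):
  S^{-1} · (x̄ - mu_0) = (-0.2602, 0.0877),
  (x̄ - mu_0)^T · [...] = (-2)·(-0.2602) + (2.5)·(0.0877) = 0.7398.

Step 5 — scale by n: T² = 4 · 0.7398 = 2.9591.

T² ≈ 2.9591


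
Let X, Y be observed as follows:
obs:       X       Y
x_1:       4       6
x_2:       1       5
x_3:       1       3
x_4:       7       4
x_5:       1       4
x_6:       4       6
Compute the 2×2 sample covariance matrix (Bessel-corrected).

Step 1 — column means:
  mean(X) = (4 + 1 + 1 + 7 + 1 + 4) / 6 = 18/6 = 3
  mean(Y) = (6 + 5 + 3 + 4 + 4 + 6) / 6 = 28/6 = 4.6667

Step 2 — sample covariance S[i,j] = (1/(n-1)) · Σ_k (x_{k,i} - mean_i) · (x_{k,j} - mean_j), with n-1 = 5.
  S[X,X] = ((1)·(1) + (-2)·(-2) + (-2)·(-2) + (4)·(4) + (-2)·(-2) + (1)·(1)) / 5 = 30/5 = 6
  S[X,Y] = ((1)·(1.3333) + (-2)·(0.3333) + (-2)·(-1.6667) + (4)·(-0.6667) + (-2)·(-0.6667) + (1)·(1.3333)) / 5 = 4/5 = 0.8
  S[Y,Y] = ((1.3333)·(1.3333) + (0.3333)·(0.3333) + (-1.6667)·(-1.6667) + (-0.6667)·(-0.6667) + (-0.6667)·(-0.6667) + (1.3333)·(1.3333)) / 5 = 7.3333/5 = 1.4667

S is symmetric (S[j,i] = S[i,j]). Assembling:

S = [[6, 0.8],
 [0.8, 1.4667]]


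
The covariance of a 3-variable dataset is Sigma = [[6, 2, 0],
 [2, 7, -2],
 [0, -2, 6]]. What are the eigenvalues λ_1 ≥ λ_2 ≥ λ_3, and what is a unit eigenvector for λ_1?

Step 1 — characteristic polynomial p(λ) = det(λI - Sigma) = λ³ - tr·λ² + c_1·λ - det, where tr = trace, c_1 = sum of the principal 2×2 minors, det = det(Sigma):
  tr = 6 + 7 + 6 = 19,
  c_1 = (6·7 - (2)²) + (6·6 - (0)²) + (7·6 - (-2)²) = 38 + 36 + 38 = 112,
  det = 6·(7·6 - (-2)²) - (2)·((2)·6 - (-2)·(0)) + (0)·((2)·(-2) - 7·(0)) = 6·(38) - (2)·(12) + (0)·(-4) = 204.
  So p(λ) = λ³ - 19λ² + 112λ - 204.
Step 2 — look for an integer root (rational root theorem: any rational root is an integer divisor of 204). Testing λ = 6:
  p(6) = 216 - 684 + 672 - 204 = 0  ✓
  Dividing out (λ - 6): p(λ) = (λ - 6)(λ² - 13λ + 34).
Step 3 — remaining eigenvalues from the quadratic λ² - 13λ + 34 = 0:
  Δ = 13² - 4·34 = 169 - 136 = 33,  λ = (13 ± √33)/2 = (13 ± 5.7446)/2 ≈ 9.3723 or 3.6277.
  Sorted: λ_1 = 9.3723,  λ_2 = 6,  λ_3 = 3.6277  (check: sum = 19 = tr ✓).

Step 4 — unit eigenvector for λ_1 ≈ 9.3723: v spans the null space of (Sigma - λ_1 I), whose rows are
  r_1 = (-3.3723, 2, 0),  r_2 = (2, -2.3723, -2),  r_3 = (0, -2, -3.3723).
  v is orthogonal to every row, so take v ∝ r_1 × r_2 = ((2)·(-2) - (0)·(-2.3723), (0)·(2) - (-3.3723)·(-2), (-3.3723)·(-2.3723) - (2)·(2)) ≈ (-4, -6.7446, 4).
  Rescale (multiply by -1 so the first nonzero entry is positive): u = (4, 6.7446, -4).
  ||u|| = √((4)² + (6.7446)² + (-4)²) = √(77.4891) ≈ 8.8028,  v_1 = u/||u|| ≈ (0.4544, 0.7662, -0.4544) (||v_1|| = 1).

λ_1 = 9.3723,  λ_2 = 6,  λ_3 = 3.6277;  v_1 ≈ (0.4544, 0.7662, -0.4544)


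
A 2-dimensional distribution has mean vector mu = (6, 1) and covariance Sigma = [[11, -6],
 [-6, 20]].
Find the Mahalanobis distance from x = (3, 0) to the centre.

Step 1 — centre the observation: (x - mu) = (-3, -1).

Step 2 — invert Sigma. det(Sigma) = 11·20 - (-6)² = 184.
  Sigma^{-1} = (1/det) · [[d, -b], [-b, a]] = [[0.1087, 0.0326],
 [0.0326, 0.0598]].

Step 3 — form the quadratic (x - mu)^T · Sigma^{-1} · (x - mu):
  Sigma^{-1} · (x - mu) = (-0.3587, -0.1576).
  (x - mu)^T · [Sigma^{-1} · (x - mu)] = (-3)·(-0.3587) + (-1)·(-0.1576) = 1.2337.

Step 4 — take square root: d = √(1.2337) ≈ 1.1107.

d(x, mu) = √(1.2337) ≈ 1.1107


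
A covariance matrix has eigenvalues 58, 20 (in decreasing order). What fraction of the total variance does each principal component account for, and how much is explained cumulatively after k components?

Step 1 — total variance = trace(Sigma) = Σ λ_i = 58 + 20 = 78.

Step 2 — fraction explained by component i = λ_i / Σ λ:
  PC1: 58/78 = 0.7436
  PC2: 20/78 = 0.2564

Step 3 — cumulative fraction after k components = (λ_1 + ... + λ_k) / Σ λ:
  k = 1: 58/78 = 0.7436
  k = 2: (58 + 20)/78 = 78/78 = 1

Summary (fraction, with percent):

explained: PC1 0.7436 (74.36%), PC2 0.2564 (25.64%);  cumulative: 0.7436, 1


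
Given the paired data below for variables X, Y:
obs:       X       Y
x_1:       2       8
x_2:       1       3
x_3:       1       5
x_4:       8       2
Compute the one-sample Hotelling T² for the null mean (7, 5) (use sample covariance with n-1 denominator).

Step 1 — sample mean vector:
  mean(X) = (2 + 1 + 1 + 8) / 4 = 12/4 = 3
  mean(Y) = (8 + 3 + 5 + 2) / 4 = 18/4 = 4.5
  x̄ = (3, 4.5),  deviation x̄ - mu_0 = (3, 4.5) - (7, 5) = (-4, -0.5).

Step 2 — sample covariance matrix, S[i,j] = (1/(n-1)) · Σ_k (x_{k,i} - mean_i) · (x_{k,j} - mean_j), divisor n-1 = 3:
  S[X,X] = ((-1)·(-1) + (-2)·(-2) + (-2)·(-2) + (5)·(5)) / 3 = 34/3 = 11.3333
  S[X,Y] = ((-1)·(3.5) + (-2)·(-1.5) + (-2)·(0.5) + (5)·(-2.5)) / 3 = -14/3 = -4.6667
  S[Y,Y] = ((3.5)·(3.5) + (-1.5)·(-1.5) + (0.5)·(0.5) + (-2.5)·(-2.5)) / 3 = 21/3 = 7
  S = [[11.3333, -4.6667],
 [-4.6667, 7]].

Step 3 — invert S. det(S) = 11.3333·7 - (-4.6667)² = 57.5556.
  S^{-1} = (1/det) · [[d, -b], [-b, a]] = [[0.1216, 0.0811],
 [0.0811, 0.1969]].

Step 4 — quadratic form (x̄ - mu_0)^T · S^{-1} · (x̄ - mu_0):
  S^{-1} · (x̄ - mu_0) = (-0.527, -0.4228),
  (x̄ - mu_0)^T · [...] = (-4)·(-0.527) + (-0.5)·(-0.4228) = 2.3195.

Step 5 — scale by n: T² = 4 · 2.3195 = 9.278.

T² ≈ 9.278


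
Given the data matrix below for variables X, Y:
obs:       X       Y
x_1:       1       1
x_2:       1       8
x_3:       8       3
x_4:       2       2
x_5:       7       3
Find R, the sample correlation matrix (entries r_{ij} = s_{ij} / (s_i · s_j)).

Step 1 — column means:
  mean(X) = (1 + 1 + 8 + 2 + 7) / 5 = 19/5 = 3.8
  mean(Y) = (1 + 8 + 3 + 2 + 3) / 5 = 17/5 = 3.4

Step 2 — sample variances and covariances s[i,j] = (1/(n-1)) · Σ_k (x_{k,i} - mean_i) · (x_{k,j} - mean_j), with n-1 = 4:
  s[X,X] = ((-2.8)·(-2.8) + (-2.8)·(-2.8) + (4.2)·(4.2) + (-1.8)·(-1.8) + (3.2)·(3.2)) / 4 = 46.8/4 = 11.7
  s[X,Y] = ((-2.8)·(-2.4) + (-2.8)·(4.6) + (4.2)·(-0.4) + (-1.8)·(-1.4) + (3.2)·(-0.4)) / 4 = -6.6/4 = -1.65
  s[Y,Y] = ((-2.4)·(-2.4) + (4.6)·(4.6) + (-0.4)·(-0.4) + (-1.4)·(-1.4) + (-0.4)·(-0.4)) / 4 = 29.2/4 = 7.3
  Sample standard deviations s_i = √(s[i,i]):
  s(X) = √(11.7) = 3.4205
  s(Y) = √(7.3) = 2.7019

Step 3 — r_{ij} = s_{ij} / (s_i · s_j):
  r[X,X] = 1 (diagonal).
  r[X,Y] = -1.65 / (3.4205 · 2.7019) = -1.65 / 9.2418 = -0.1785
  r[Y,Y] = 1 (diagonal).

R is symmetric with unit diagonal. Assembling:

R = [[1, -0.1785],
 [-0.1785, 1]]


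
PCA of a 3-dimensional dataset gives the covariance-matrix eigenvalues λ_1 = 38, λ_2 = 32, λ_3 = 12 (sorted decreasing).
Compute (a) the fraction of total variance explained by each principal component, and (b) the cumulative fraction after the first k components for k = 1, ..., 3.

Step 1 — total variance = trace(Sigma) = Σ λ_i = 38 + 32 + 12 = 82.

Step 2 — fraction explained by component i = λ_i / Σ λ:
  PC1: 38/82 = 0.4634
  PC2: 32/82 = 0.3902
  PC3: 12/82 = 0.1463

Step 3 — cumulative fraction after k components = (λ_1 + ... + λ_k) / Σ λ:
  k = 1: 38/82 = 0.4634
  k = 2: (38 + 32)/82 = 70/82 = 0.8537
  k = 3: (38 + 32 + 12)/82 = 82/82 = 1

Summary (fraction, with percent):

explained: PC1 0.4634 (46.34%), PC2 0.3902 (39.02%), PC3 0.1463 (14.63%);  cumulative: 0.4634, 0.8537, 1


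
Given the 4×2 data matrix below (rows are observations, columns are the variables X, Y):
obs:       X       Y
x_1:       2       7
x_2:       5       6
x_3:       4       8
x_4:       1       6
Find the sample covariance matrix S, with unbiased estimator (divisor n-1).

Step 1 — column means:
  mean(X) = (2 + 5 + 4 + 1) / 4 = 12/4 = 3
  mean(Y) = (7 + 6 + 8 + 6) / 4 = 27/4 = 6.75

Step 2 — sample covariance S[i,j] = (1/(n-1)) · Σ_k (x_{k,i} - mean_i) · (x_{k,j} - mean_j), with n-1 = 3.
  S[X,X] = ((-1)·(-1) + (2)·(2) + (1)·(1) + (-2)·(-2)) / 3 = 10/3 = 3.3333
  S[X,Y] = ((-1)·(0.25) + (2)·(-0.75) + (1)·(1.25) + (-2)·(-0.75)) / 3 = 1/3 = 0.3333
  S[Y,Y] = ((0.25)·(0.25) + (-0.75)·(-0.75) + (1.25)·(1.25) + (-0.75)·(-0.75)) / 3 = 2.75/3 = 0.9167

S is symmetric (S[j,i] = S[i,j]). Assembling:

S = [[3.3333, 0.3333],
 [0.3333, 0.9167]]


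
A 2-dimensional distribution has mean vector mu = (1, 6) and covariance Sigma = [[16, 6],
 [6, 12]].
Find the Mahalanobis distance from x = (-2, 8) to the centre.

Step 1 — centre the observation: (x - mu) = (-3, 2).

Step 2 — invert Sigma. det(Sigma) = 16·12 - (6)² = 156.
  Sigma^{-1} = (1/det) · [[d, -b], [-b, a]] = [[0.0769, -0.0385],
 [-0.0385, 0.1026]].

Step 3 — form the quadratic (x - mu)^T · Sigma^{-1} · (x - mu):
  Sigma^{-1} · (x - mu) = (-0.3077, 0.3205).
  (x - mu)^T · [Sigma^{-1} · (x - mu)] = (-3)·(-0.3077) + (2)·(0.3205) = 1.5641.

Step 4 — take square root: d = √(1.5641) ≈ 1.2506.

d(x, mu) = √(1.5641) ≈ 1.2506


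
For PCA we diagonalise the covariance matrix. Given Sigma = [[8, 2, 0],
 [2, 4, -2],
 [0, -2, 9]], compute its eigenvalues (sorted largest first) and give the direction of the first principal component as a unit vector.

Step 1 — characteristic polynomial p(λ) = det(λI - Sigma) = λ³ - tr·λ² + c_1·λ - det, where tr = trace, c_1 = sum of the principal 2×2 minors, det = det(Sigma):
  tr = 8 + 4 + 9 = 21,
  c_1 = (8·4 - (2)²) + (8·9 - (0)²) + (4·9 - (-2)²) = 28 + 72 + 32 = 132,
  det = 8·(4·9 - (-2)²) - (2)·((2)·9 - (-2)·(0)) + (0)·((2)·(-2) - 4·(0)) = 8·(32) - (2)·(18) + (0)·(-4) = 220.
  So p(λ) = λ³ - 21λ² + 132λ - 220.
Step 2 — look for an integer root (rational root theorem: any rational root is an integer divisor of 220). Testing λ = 10:
  p(10) = 1000 - 2100 + 1320 - 220 = 0  ✓
  Dividing out (λ - 10): p(λ) = (λ - 10)(λ² - 11λ + 22).
Step 3 — remaining eigenvalues from the quadratic λ² - 11λ + 22 = 0:
  Δ = 11² - 4·22 = 121 - 88 = 33,  λ = (11 ± √33)/2 = (11 ± 5.7446)/2 ≈ 8.3723 or 2.6277.
  Sorted: λ_1 = 10,  λ_2 = 8.3723,  λ_3 = 2.6277  (check: sum = 21 = tr ✓).

Step 4 — unit eigenvector for λ_1 = 10: v spans the null space of (Sigma - λ_1 I), whose rows are
  r_1 = (-2, 2, 0),  r_2 = (2, -6, -2),  r_3 = (0, -2, -1).
  v is orthogonal to every row, so take v ∝ r_1 × r_2 = ((2)·(-2) - (0)·(-6), (0)·(2) - (-2)·(-2), (-2)·(-6) - (2)·(2)) = (-4, -4, 8).
  Rescale (divide by 4; multiply by -1 so the first nonzero entry is positive): u = (1, 1, -2).
  ||u|| = √((1)² + (1)² + (-2)²) = √(6) ≈ 2.4495,  v_1 = u/||u|| ≈ (0.4082, 0.4082, -0.8165) (||v_1|| = 1).

λ_1 = 10,  λ_2 = 8.3723,  λ_3 = 2.6277;  v_1 ≈ (0.4082, 0.4082, -0.8165)


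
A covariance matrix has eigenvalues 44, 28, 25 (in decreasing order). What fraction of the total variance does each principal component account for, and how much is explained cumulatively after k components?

Step 1 — total variance = trace(Sigma) = Σ λ_i = 44 + 28 + 25 = 97.

Step 2 — fraction explained by component i = λ_i / Σ λ:
  PC1: 44/97 = 0.4536
  PC2: 28/97 = 0.2887
  PC3: 25/97 = 0.2577

Step 3 — cumulative fraction after k components = (λ_1 + ... + λ_k) / Σ λ:
  k = 1: 44/97 = 0.4536
  k = 2: (44 + 28)/97 = 72/97 = 0.7423
  k = 3: (44 + 28 + 25)/97 = 97/97 = 1

Summary (fraction, with percent):

explained: PC1 0.4536 (45.36%), PC2 0.2887 (28.87%), PC3 0.2577 (25.77%);  cumulative: 0.4536, 0.7423, 1


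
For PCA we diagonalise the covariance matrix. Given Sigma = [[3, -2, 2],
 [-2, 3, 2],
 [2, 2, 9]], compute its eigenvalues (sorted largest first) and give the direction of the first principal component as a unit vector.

Step 1 — characteristic polynomial p(λ) = det(λI - Sigma) = λ³ - tr·λ² + c_1·λ - det, where tr = trace, c_1 = sum of the principal 2×2 minors, det = det(Sigma):
  tr = 3 + 3 + 9 = 15,
  c_1 = (3·3 - (-2)²) + (3·9 - (2)²) + (3·9 - (2)²) = 5 + 23 + 23 = 51,
  det = 3·(3·9 - (2)²) - (-2)·((-2)·9 - (2)·(2)) + (2)·((-2)·(2) - 3·(2)) = 3·(23) - (-2)·(-22) + (2)·(-10) = 5.
  So p(λ) = λ³ - 15λ² + 51λ - 5.
Step 2 — look for an integer root (rational root theorem: any rational root is an integer divisor of 5). Testing λ = 5:
  p(5) = 125 - 375 + 255 - 5 = 0  ✓
  Dividing out (λ - 5): p(λ) = (λ - 5)(λ² - 10λ + 1).
Step 3 — remaining eigenvalues from the quadratic λ² - 10λ + 1 = 0:
  Δ = 10² - 4·1 = 100 - 4 = 96,  λ = (10 ± √96)/2 = (10 ± 9.798)/2 ≈ 9.899 or 0.101.
  Sorted: λ_1 = 9.899,  λ_2 = 5,  λ_3 = 0.101  (check: sum = 15 = tr ✓).

Step 4 — unit eigenvector for λ_1 ≈ 9.899: v spans the null space of (Sigma - λ_1 I), whose rows are
  r_1 = (-6.899, -2, 2),  r_2 = (-2, -6.899, 2),  r_3 = (2, 2, -0.899).
  v is orthogonal to every row, so take v ∝ r_1 × r_2 = ((-2)·(2) - (2)·(-6.899), (2)·(-2) - (-6.899)·(2), (-6.899)·(-6.899) - (-2)·(-2)) ≈ (9.798, 9.798, 43.5959).
  Let u = (9.798, 9.798, 43.5959).
  ||u|| = √((9.798)² + (9.798)² + (43.5959)²) = √(2092.6041) ≈ 45.745,  v_1 = u/||u|| ≈ (0.2142, 0.2142, 0.953) (||v_1|| = 1).

λ_1 = 9.899,  λ_2 = 5,  λ_3 = 0.101;  v_1 ≈ (0.2142, 0.2142, 0.953)


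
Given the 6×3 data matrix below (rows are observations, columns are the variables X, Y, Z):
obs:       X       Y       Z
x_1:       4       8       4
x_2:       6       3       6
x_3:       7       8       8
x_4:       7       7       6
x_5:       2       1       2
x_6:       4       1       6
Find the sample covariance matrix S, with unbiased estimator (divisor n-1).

Step 1 — column means:
  mean(X) = (4 + 6 + 7 + 7 + 2 + 4) / 6 = 30/6 = 5
  mean(Y) = (8 + 3 + 8 + 7 + 1 + 1) / 6 = 28/6 = 4.6667
  mean(Z) = (4 + 6 + 8 + 6 + 2 + 6) / 6 = 32/6 = 5.3333

Step 2 — sample covariance S[i,j] = (1/(n-1)) · Σ_k (x_{k,i} - mean_i) · (x_{k,j} - mean_j), with n-1 = 5.
  S[X,X] = ((-1)·(-1) + (1)·(1) + (2)·(2) + (2)·(2) + (-3)·(-3) + (-1)·(-1)) / 5 = 20/5 = 4
  S[X,Y] = ((-1)·(3.3333) + (1)·(-1.6667) + (2)·(3.3333) + (2)·(2.3333) + (-3)·(-3.6667) + (-1)·(-3.6667)) / 5 = 21/5 = 4.2
  S[X,Z] = ((-1)·(-1.3333) + (1)·(0.6667) + (2)·(2.6667) + (2)·(0.6667) + (-3)·(-3.3333) + (-1)·(0.6667)) / 5 = 18/5 = 3.6
  S[Y,Y] = ((3.3333)·(3.3333) + (-1.6667)·(-1.6667) + (3.3333)·(3.3333) + (2.3333)·(2.3333) + (-3.6667)·(-3.6667) + (-3.6667)·(-3.6667)) / 5 = 57.3333/5 = 11.4667
  S[Y,Z] = ((3.3333)·(-1.3333) + (-1.6667)·(0.6667) + (3.3333)·(2.6667) + (2.3333)·(0.6667) + (-3.6667)·(-3.3333) + (-3.6667)·(0.6667)) / 5 = 14.6667/5 = 2.9333
  S[Z,Z] = ((-1.3333)·(-1.3333) + (0.6667)·(0.6667) + (2.6667)·(2.6667) + (0.6667)·(0.6667) + (-3.3333)·(-3.3333) + (0.6667)·(0.6667)) / 5 = 21.3333/5 = 4.2667

S is symmetric (S[j,i] = S[i,j]). Assembling:

S = [[4, 4.2, 3.6],
 [4.2, 11.4667, 2.9333],
 [3.6, 2.9333, 4.2667]]


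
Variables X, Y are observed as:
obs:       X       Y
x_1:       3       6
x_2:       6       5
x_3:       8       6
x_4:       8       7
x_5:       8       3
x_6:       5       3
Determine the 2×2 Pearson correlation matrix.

Step 1 — column means:
  mean(X) = (3 + 6 + 8 + 8 + 8 + 5) / 6 = 38/6 = 6.3333
  mean(Y) = (6 + 5 + 6 + 7 + 3 + 3) / 6 = 30/6 = 5

Step 2 — sample variances and covariances s[i,j] = (1/(n-1)) · Σ_k (x_{k,i} - mean_i) · (x_{k,j} - mean_j), with n-1 = 5:
  s[X,X] = ((-3.3333)·(-3.3333) + (-0.3333)·(-0.3333) + (1.6667)·(1.6667) + (1.6667)·(1.6667) + (1.6667)·(1.6667) + (-1.3333)·(-1.3333)) / 5 = 21.3333/5 = 4.2667
  s[X,Y] = ((-3.3333)·(1) + (-0.3333)·(0) + (1.6667)·(1) + (1.6667)·(2) + (1.6667)·(-2) + (-1.3333)·(-2)) / 5 = 1/5 = 0.2
  s[Y,Y] = ((1)·(1) + (0)·(0) + (1)·(1) + (2)·(2) + (-2)·(-2) + (-2)·(-2)) / 5 = 14/5 = 2.8
  Sample standard deviations s_i = √(s[i,i]):
  s(X) = √(4.2667) = 2.0656
  s(Y) = √(2.8) = 1.6733

Step 3 — r_{ij} = s_{ij} / (s_i · s_j):
  r[X,X] = 1 (diagonal).
  r[X,Y] = 0.2 / (2.0656 · 1.6733) = 0.2 / 3.4564 = 0.0579
  r[Y,Y] = 1 (diagonal).

R is symmetric with unit diagonal. Assembling:

R = [[1, 0.0579],
 [0.0579, 1]]


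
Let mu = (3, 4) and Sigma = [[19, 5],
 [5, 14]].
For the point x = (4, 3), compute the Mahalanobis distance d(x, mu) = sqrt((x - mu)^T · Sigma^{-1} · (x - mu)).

Step 1 — centre the observation: (x - mu) = (1, -1).

Step 2 — invert Sigma. det(Sigma) = 19·14 - (5)² = 241.
  Sigma^{-1} = (1/det) · [[d, -b], [-b, a]] = [[0.0581, -0.0207],
 [-0.0207, 0.0788]].

Step 3 — form the quadratic (x - mu)^T · Sigma^{-1} · (x - mu):
  Sigma^{-1} · (x - mu) = (0.0788, -0.0996).
  (x - mu)^T · [Sigma^{-1} · (x - mu)] = (1)·(0.0788) + (-1)·(-0.0996) = 0.1784.

Step 4 — take square root: d = √(0.1784) ≈ 0.4224.

d(x, mu) = √(0.1784) ≈ 0.4224


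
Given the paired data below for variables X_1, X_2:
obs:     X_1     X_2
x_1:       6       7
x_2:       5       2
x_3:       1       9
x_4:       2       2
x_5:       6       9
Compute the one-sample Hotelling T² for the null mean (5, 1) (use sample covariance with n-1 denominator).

Step 1 — sample mean vector:
  mean(X_1) = (6 + 5 + 1 + 2 + 6) / 5 = 20/5 = 4
  mean(X_2) = (7 + 2 + 9 + 2 + 9) / 5 = 29/5 = 5.8
  x̄ = (4, 5.8),  deviation x̄ - mu_0 = (4, 5.8) - (5, 1) = (-1, 4.8).

Step 2 — sample covariance matrix, S[i,j] = (1/(n-1)) · Σ_k (x_{k,i} - mean_i) · (x_{k,j} - mean_j), divisor n-1 = 4:
  S[X_1,X_1] = ((2)·(2) + (1)·(1) + (-3)·(-3) + (-2)·(-2) + (2)·(2)) / 4 = 22/4 = 5.5
  S[X_1,X_2] = ((2)·(1.2) + (1)·(-3.8) + (-3)·(3.2) + (-2)·(-3.8) + (2)·(3.2)) / 4 = 3/4 = 0.75
  S[X_2,X_2] = ((1.2)·(1.2) + (-3.8)·(-3.8) + (3.2)·(3.2) + (-3.8)·(-3.8) + (3.2)·(3.2)) / 4 = 50.8/4 = 12.7
  S = [[5.5, 0.75],
 [0.75, 12.7]].

Step 3 — invert S. det(S) = 5.5·12.7 - (0.75)² = 69.2875.
  S^{-1} = (1/det) · [[d, -b], [-b, a]] = [[0.1833, -0.0108],
 [-0.0108, 0.0794]].

Step 4 — quadratic form (x̄ - mu_0)^T · S^{-1} · (x̄ - mu_0):
  S^{-1} · (x̄ - mu_0) = (-0.2353, 0.3918),
  (x̄ - mu_0)^T · [...] = (-1)·(-0.2353) + (4.8)·(0.3918) = 2.1161.

Step 5 — scale by n: T² = 5 · 2.1161 = 10.5806.

T² ≈ 10.5806
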